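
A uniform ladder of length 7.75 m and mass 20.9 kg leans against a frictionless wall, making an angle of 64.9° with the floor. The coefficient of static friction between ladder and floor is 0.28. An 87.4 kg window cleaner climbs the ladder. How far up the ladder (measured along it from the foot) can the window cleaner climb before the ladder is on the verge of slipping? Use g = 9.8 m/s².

d ≈ 4.81 m

Sum moments about the foot of the ladder (the floor normal and friction both act there and drop out).
Ladder weight 20.9×9.8 = 204.8 N acts at 3.875 m along the ladder; its horizontal arm is 3.875·cos64.9° = 1.644 m → τ = 336.7 N·m clockwise.
Window cleaner weight 87.4×9.8 = 856.5 N at distance d → arm d·cos64.9° → τ = 856.5·d·0.4242 clockwise.
Wall normal N at the top has arm L sinθ = 7.018 m counterclockwise, so Στ = 0 gives N·7.018 = 336.7 + 363.3·d.
ΣFy = 0 ⇒ N_floor = 1061 N, so the maximum friction is μ_s·N_floor = 0.28×1061 = 297.1 N. ΣFx = 0 ⇒ N_wall = f, so at the slipping point N = 297.1 N.
Substituting: 297.1×7.018 = 336.7 + 363.3·d ⇒ d = (2085 − 336.7) / 363.3 = 4.81 m.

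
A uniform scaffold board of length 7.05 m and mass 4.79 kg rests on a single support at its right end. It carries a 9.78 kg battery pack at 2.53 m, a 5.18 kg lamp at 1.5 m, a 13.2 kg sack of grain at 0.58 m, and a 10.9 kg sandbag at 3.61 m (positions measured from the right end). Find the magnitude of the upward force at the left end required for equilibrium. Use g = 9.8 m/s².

F ≈ 134 N

Taking torques about the right end:
Beam weight: 4.79 × 9.8 = 46.94 N down at 3.525 m → arm 3.525 m, τ = 46.94 × 3.525 = 165.5 N·m counterclockwise.
Battery pack: 9.78 × 9.8 = 95.84 N down at 2.53 m → arm 2.53 m, τ = 95.84 × 2.53 = 242.5 N·m counterclockwise.
Lamp: 5.18 × 9.8 = 50.76 N down at 1.5 m → arm 1.5 m, τ = 50.76 × 1.5 = 76.14 N·m counterclockwise.
Sack of grain: 13.2 × 9.8 = 129.4 N down at 0.58 m → arm 0.58 m, τ = 129.4 × 0.58 = 75.05 N·m counterclockwise.
Sandbag: 10.9 × 9.8 = 106.8 N down at 3.61 m → arm 3.61 m, τ = 106.8 × 3.61 = 385.5 N·m counterclockwise.
Net moment of the loads = 944.7 N·m counterclockwise.
The upward force F acts at the left end, arm 7.05 m, giving F × 7.05 clockwise.
Setting net torque to zero: F × 7.05 = 944.7 → F = 944.7 / 7.05 = 134 N.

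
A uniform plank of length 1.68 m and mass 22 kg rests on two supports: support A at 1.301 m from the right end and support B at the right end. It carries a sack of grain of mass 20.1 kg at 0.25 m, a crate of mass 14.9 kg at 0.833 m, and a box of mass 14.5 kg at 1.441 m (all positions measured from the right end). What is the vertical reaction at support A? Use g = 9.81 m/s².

Choose support B as the axis so its reaction then has zero moment arm.
Beam weight: 22 × 9.81 = 215.8 N down at 0.84 m → arm 0.84 m, τ = 215.8 × 0.84 = 181.3 N·m counterclockwise.
Sack of grain: 20.1 × 9.81 = 197.2 N down at 0.25 m → arm 0.25 m, τ = 197.2 × 0.25 = 49.3 N·m counterclockwise.
Crate: 14.9 × 9.81 = 146.2 N down at 0.833 m → arm 0.833 m, τ = 146.2 × 0.833 = 121.8 N·m counterclockwise.
Box: 14.5 × 9.81 = 142.2 N down at 1.441 m → arm 1.441 m, τ = 142.2 × 1.441 = 204.9 N·m counterclockwise.
Net load moment about support B = 557.3 N·m counterclockwise.
Reaction R at support A is upward at 1.301 m, arm 1.301 m → moment R × 1.301 clockwise.
Balancing moments: R × 1.301 = 557.3, giving R = 428 N.

R_A ≈ 428 N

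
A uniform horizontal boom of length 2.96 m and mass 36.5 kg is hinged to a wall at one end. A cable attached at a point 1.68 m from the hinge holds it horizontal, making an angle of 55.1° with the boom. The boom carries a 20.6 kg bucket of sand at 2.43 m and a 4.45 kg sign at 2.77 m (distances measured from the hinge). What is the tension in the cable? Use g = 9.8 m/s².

T ≈ 828 N

Sum moments about the hinge (the unknown hinge reaction has zero arm there).
Beam weight: 36.5 × 9.8 = 357.7 N down at 1.48 m → arm 1.48 m, τ = 357.7 × 1.48 = 529.4 N·m clockwise.
Bucket of sand: 20.6 × 9.8 = 201.9 N down at 2.43 m → arm 2.43 m, τ = 201.9 × 2.43 = 490.6 N·m clockwise.
Sign: 4.45 × 9.8 = 43.61 N down at 2.77 m → arm 2.77 m, τ = 43.61 × 2.77 = 120.8 N·m clockwise.
Total clockwise load moment = 1141 N·m.
The cable tension T acts at 1.68 m; only its component perpendicular to the boom, T sinθ, produces torque. sin 55.1° = 0.8202.
Balancing moments: T × 1.68 × 0.8202 = 1141, giving T = 1141 / 1.378 = 828 N.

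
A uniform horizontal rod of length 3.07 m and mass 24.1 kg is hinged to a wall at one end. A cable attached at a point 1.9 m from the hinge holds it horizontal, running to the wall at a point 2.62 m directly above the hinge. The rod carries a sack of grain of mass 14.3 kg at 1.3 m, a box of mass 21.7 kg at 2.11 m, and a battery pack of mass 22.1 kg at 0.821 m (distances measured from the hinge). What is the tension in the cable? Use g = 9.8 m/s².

T ≈ 761 N

Taking torques about the hinge:
Beam weight: 24.1 × 9.8 = 236.2 N down at 1.535 m → arm 1.535 m, τ = 236.2 × 1.535 = 362.6 N·m clockwise.
Sack of grain: 14.3 × 9.8 = 140.1 N down at 1.3 m → arm 1.3 m, τ = 140.1 × 1.3 = 182.1 N·m clockwise.
Box: 21.7 × 9.8 = 212.7 N down at 2.11 m → arm 2.11 m, τ = 212.7 × 2.11 = 448.8 N·m clockwise.
Battery pack: 22.1 × 9.8 = 216.6 N down at 0.821 m → arm 0.821 m, τ = 216.6 × 0.821 = 177.8 N·m clockwise.
Total clockwise load moment = 1171 N·m.
The cable tension T acts at 1.9 m; only its component perpendicular to the rod, T sinθ, produces torque. sinθ = h/√(h²+d²) = 2.62/√(2.62²+1.9²) = 0.8095.
For rotational equilibrium, T × 1.9 × 0.8095 = 1171, so T = 1171 / 1.538 = 761 N.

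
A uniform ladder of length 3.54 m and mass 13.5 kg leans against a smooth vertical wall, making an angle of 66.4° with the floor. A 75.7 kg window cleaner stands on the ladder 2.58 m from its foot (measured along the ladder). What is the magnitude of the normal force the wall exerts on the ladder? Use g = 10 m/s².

Take moments about the foot of the ladder.
Ladder weight 13.5×10 = 135 N acts at 1.77 m along the ladder; its horizontal arm is 1.77·cos66.4° = 0.7086 m → τ = 95.66 N·m clockwise.
Window cleaner: 75.7×10 = 757 N at 2.58 m → arm 1.033 m → τ = 782 N·m clockwise.
Wall normal N acts horizontally at the top; its moment arm is the height L sinθ = 3.54·sin66.4° = 3.244 m, counterclockwise.
For rotational equilibrium, N × 3.244 = 877.7, so N = 271 N.

N_wall ≈ 271 N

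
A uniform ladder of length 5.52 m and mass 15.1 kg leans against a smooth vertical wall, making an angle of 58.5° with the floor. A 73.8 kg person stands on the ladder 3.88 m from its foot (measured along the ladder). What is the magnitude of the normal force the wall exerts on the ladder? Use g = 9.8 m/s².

N_wall ≈ 357 N

About the foot of the ladder:
Ladder weight 15.1×9.8 = 148 N acts at 2.76 m along the ladder; its horizontal arm is 2.76·cos58.5° = 1.442 m → τ = 213.4 N·m clockwise.
Person: 73.8×9.8 = 723.2 N at 3.88 m → arm 2.027 m → τ = 1466 N·m clockwise.
Wall normal N acts horizontally at the top; its moment arm is the height L sinθ = 5.52·sin58.5° = 4.707 m, counterclockwise.
Balancing moments: N × 4.707 = 1679, giving N = 357 N.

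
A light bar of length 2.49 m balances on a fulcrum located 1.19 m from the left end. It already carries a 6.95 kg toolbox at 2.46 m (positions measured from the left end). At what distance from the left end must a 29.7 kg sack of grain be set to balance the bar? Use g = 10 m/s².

Choose the fulcrum (at 1.19 m from the left end) as the axis so the support reaction has zero arm there.
Toolbox: 6.95 × 10 = 69.5 N down at 2.46 m → arm 1.27 m, τ = 69.5 × 1.27 = 88.27 N·m clockwise.
Net moment of existing loads = 88.27 N·m clockwise.
The sack of grain weighs 29.7 × 10 = 297 N and must supply an equal counterclockwise moment, so its lever arm about the fulcrum is 88.27 / 297 = 0.297 m.
That puts it at 1.19 − 0.297 = 0.893 m from the left end.

x ≈ 0.893 m from the left end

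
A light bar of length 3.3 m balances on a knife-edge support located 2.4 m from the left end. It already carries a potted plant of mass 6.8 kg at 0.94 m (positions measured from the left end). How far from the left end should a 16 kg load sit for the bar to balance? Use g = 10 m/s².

x ≈ 3.02 m from the left end

About the knife-edge support (at 2.4 m from the left end):
Potted plant: 6.8 × 10 = 68 N down at 0.94 m → arm 1.46 m, τ = 68 × 1.46 = 99.28 N·m counterclockwise.
Net moment of existing loads = 99.28 N·m counterclockwise.
The load weighs 16 × 10 = 160 N and must supply an equal clockwise moment, so its lever arm about the knife-edge support is 99.28 / 160 = 0.621 m.
That puts it at 2.4 + 0.621 = 3.02 m from the left end.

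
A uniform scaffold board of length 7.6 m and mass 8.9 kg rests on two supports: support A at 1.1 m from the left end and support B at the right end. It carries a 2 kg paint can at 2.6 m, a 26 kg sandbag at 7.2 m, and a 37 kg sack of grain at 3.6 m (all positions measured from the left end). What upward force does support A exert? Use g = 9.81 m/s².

Take moments about support B.
Beam weight: 8.9 × 9.81 = 87.31 N down at 3.8 m → arm 3.8 m, τ = 87.31 × 3.8 = 331.8 N·m counterclockwise.
Paint can: 2 × 9.81 = 19.62 N down at 2.6 m → arm 5 m, τ = 19.62 × 5 = 98.1 N·m counterclockwise.
Sandbag: 26 × 9.81 = 255.1 N down at 7.2 m → arm 0.4 m, τ = 255.1 × 0.4 = 102 N·m counterclockwise.
Sack of grain: 37 × 9.81 = 363 N down at 3.6 m → arm 4 m, τ = 363 × 4 = 1452 N·m counterclockwise.
Net load moment about support B = 1984 N·m counterclockwise.
Reaction R at support A is upward at 1.1 m, arm 6.5 m → moment R × 6.5 clockwise.
Balancing moments: R × 6.5 = 1984, giving R = 305 N.

R_A ≈ 305 N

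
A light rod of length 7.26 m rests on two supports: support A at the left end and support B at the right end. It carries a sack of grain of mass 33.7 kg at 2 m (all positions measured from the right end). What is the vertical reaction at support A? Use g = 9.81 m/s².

Taking torques about support B:
Sack of grain: 33.7 × 9.81 = 330.6 N down at 2 m → arm 2 m, τ = 330.6 × 2 = 661.2 N·m counterclockwise.
Net load moment about support B = 661.2 N·m counterclockwise.
Reaction R at support A is upward at 7.26 m, arm 7.26 m → moment R × 7.26 clockwise.
Balancing moments: R × 7.26 = 661.2, giving R = 91.1 N.

R_A ≈ 91.1 N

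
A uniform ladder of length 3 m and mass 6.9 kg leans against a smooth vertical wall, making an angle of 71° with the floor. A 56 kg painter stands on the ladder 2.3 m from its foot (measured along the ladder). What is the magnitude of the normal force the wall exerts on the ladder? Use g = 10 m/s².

Choose the foot of the ladder as the axis so the floor normal and friction both act there and drop out.
Ladder weight 6.9×10 = 69 N acts at 1.5 m along the ladder; its horizontal arm is 1.5·cos71° = 0.4884 m → τ = 33.7 N·m clockwise.
Painter: 56×10 = 560 N at 2.3 m → arm 0.7488 m → τ = 419.3 N·m clockwise.
Wall normal N acts horizontally at the top; its moment arm is the height L sinθ = 3·sin71° = 2.837 m, counterclockwise.
Στ = 0 ⇒ N × 2.837 = 453 ⇒ N = 160 N.

N_wall ≈ 160 N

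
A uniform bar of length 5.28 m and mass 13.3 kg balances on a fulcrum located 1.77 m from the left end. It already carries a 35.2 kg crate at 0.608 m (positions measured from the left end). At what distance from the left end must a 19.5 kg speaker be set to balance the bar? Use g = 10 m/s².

About the fulcrum (at 1.77 m from the left end):
Beam weight: 13.3 × 10 = 133 N down at 2.64 m → arm 0.87 m, τ = 133 × 0.87 = 115.7 N·m clockwise.
Crate: 35.2 × 10 = 352 N down at 0.608 m → arm 1.162 m, τ = 352 × 1.162 = 409 N·m counterclockwise.
Net moment of existing loads = 293.3 N·m counterclockwise.
The speaker weighs 19.5 × 10 = 195 N and must supply an equal clockwise moment, so its lever arm about the fulcrum is 293.3 / 195 = 1.5 m.
That puts it at 1.77 + 1.5 = 3.27 m from the left end.

x ≈ 3.27 m from the left end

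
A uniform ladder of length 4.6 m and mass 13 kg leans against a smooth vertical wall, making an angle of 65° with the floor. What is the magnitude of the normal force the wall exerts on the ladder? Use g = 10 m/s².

N_wall ≈ 30.3 N

Take moments about the foot of the ladder.
Ladder weight 13×10 = 130 N acts at 2.3 m along the ladder; its horizontal arm is 2.3·cos65° = 0.972 m → τ = 126.4 N·m clockwise.
Wall normal N acts horizontally at the top; its moment arm is the height L sinθ = 4.6·sin65° = 4.169 m, counterclockwise.
Setting net torque to zero: N × 4.169 = 126.4 → N = 30.3 N.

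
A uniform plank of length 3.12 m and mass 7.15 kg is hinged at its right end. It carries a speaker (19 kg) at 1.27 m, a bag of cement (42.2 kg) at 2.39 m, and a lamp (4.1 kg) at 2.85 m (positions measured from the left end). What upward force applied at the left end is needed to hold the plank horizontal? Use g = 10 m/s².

F ≈ 251 N

Taking torques about the right end:
Beam weight: 7.15 × 10 = 71.5 N down at 1.56 m → arm 1.56 m, τ = 71.5 × 1.56 = 111.5 N·m counterclockwise.
Speaker: 19 × 10 = 190 N down at 1.27 m → arm 1.85 m, τ = 190 × 1.85 = 351.5 N·m counterclockwise.
Bag of cement: 42.2 × 10 = 422 N down at 2.39 m → arm 0.73 m, τ = 422 × 0.73 = 308.1 N·m counterclockwise.
Lamp: 4.1 × 10 = 41 N down at 2.85 m → arm 0.27 m, τ = 41 × 0.27 = 11.07 N·m counterclockwise.
Net moment of the loads = 782.2 N·m counterclockwise.
The upward force F acts at the left end, arm 3.12 m, giving F × 3.12 clockwise.
For rotational equilibrium, F × 3.12 = 782.2, so F = 782.2 / 3.12 = 251 N.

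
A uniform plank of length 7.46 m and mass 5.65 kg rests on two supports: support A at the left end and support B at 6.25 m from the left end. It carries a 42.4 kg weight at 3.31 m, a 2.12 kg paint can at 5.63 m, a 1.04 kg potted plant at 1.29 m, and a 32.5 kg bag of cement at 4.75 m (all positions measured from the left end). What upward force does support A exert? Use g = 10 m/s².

R_A ≈ 311 N

Take moments about support B.
Beam weight: 5.65 × 10 = 56.5 N down at 3.73 m → arm 2.52 m, τ = 56.5 × 2.52 = 142.4 N·m counterclockwise.
Weight: 42.4 × 10 = 424 N down at 3.31 m → arm 2.94 m, τ = 424 × 2.94 = 1247 N·m counterclockwise.
Paint can: 2.12 × 10 = 21.2 N down at 5.63 m → arm 0.62 m, τ = 21.2 × 0.62 = 13.14 N·m counterclockwise.
Potted plant: 1.04 × 10 = 10.4 N down at 1.29 m → arm 4.96 m, τ = 10.4 × 4.96 = 51.58 N·m counterclockwise.
Bag of cement: 32.5 × 10 = 325 N down at 4.75 m → arm 1.5 m, τ = 325 × 1.5 = 487.5 N·m counterclockwise.
Net load moment about support B = 1942 N·m counterclockwise.
Reaction R at support A is upward at 0 m, arm 6.25 m → moment R × 6.25 clockwise.
For rotational equilibrium, R × 6.25 = 1942, so R = 311 N.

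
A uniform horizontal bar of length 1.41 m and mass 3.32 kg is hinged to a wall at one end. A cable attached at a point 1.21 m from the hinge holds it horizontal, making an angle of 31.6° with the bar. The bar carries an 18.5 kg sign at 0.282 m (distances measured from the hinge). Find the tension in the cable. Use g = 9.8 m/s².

T ≈ 117 N

Taking torques about the hinge:
Beam weight: 3.32 × 9.8 = 32.54 N down at 0.705 m → arm 0.705 m, τ = 32.54 × 0.705 = 22.94 N·m clockwise.
Sign: 18.5 × 9.8 = 181.3 N down at 0.282 m → arm 0.282 m, τ = 181.3 × 0.282 = 51.13 N·m clockwise.
Total clockwise load moment = 74.07 N·m.
The cable tension T acts at 1.21 m; only its component perpendicular to the bar, T sinθ, produces torque. sin 31.6° = 0.524.
For rotational equilibrium, T × 1.21 × 0.524 = 74.07, so T = 74.07 / 0.634 = 117 N.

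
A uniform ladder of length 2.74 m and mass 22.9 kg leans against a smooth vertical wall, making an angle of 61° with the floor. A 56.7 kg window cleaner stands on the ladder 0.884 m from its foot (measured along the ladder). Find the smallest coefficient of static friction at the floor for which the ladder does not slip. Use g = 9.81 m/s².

About the foot of the ladder:
Ladder weight 22.9×9.81 = 224.6 N acts at 1.37 m along the ladder; its horizontal arm is 1.37·cos61° = 0.6642 m → τ = 149.2 N·m clockwise.
Window cleaner: 56.7×9.81 = 556.2 N at 0.884 m → arm 0.4286 m → τ = 238.4 N·m clockwise.
Wall normal N acts horizontally at the top; its moment arm is the height L sinθ = 2.74·sin61° = 2.396 m, counterclockwise.
Setting net torque to zero: N × 2.396 = 387.6 → N = 161.8 N.
ΣFx = 0 ⇒ f = N_wall = 161.8 N. ΣFy = 0 ⇒ N_floor = 780.8 N.
μ_min = f / N_floor = 161.8 / 780.8 = 0.207.

μ_min ≈ 0.207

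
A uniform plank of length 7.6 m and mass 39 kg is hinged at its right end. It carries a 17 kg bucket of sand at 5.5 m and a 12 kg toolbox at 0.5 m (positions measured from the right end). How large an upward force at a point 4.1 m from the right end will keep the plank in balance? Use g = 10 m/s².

Taking torques about the right end:
Beam weight: 39 × 10 = 390 N down at 3.8 m → arm 3.8 m, τ = 390 × 3.8 = 1482 N·m counterclockwise.
Bucket of sand: 17 × 10 = 170 N down at 5.5 m → arm 5.5 m, τ = 170 × 5.5 = 935 N·m counterclockwise.
Toolbox: 12 × 10 = 120 N down at 0.5 m → arm 0.5 m, τ = 120 × 0.5 = 60 N·m counterclockwise.
Net moment of the loads = 2477 N·m counterclockwise.
The upward force F acts at a point 4.1 m from the right end, arm 4.1 m, giving F × 4.1 clockwise.
Balancing moments: F × 4.1 = 2477, giving F = 2477 / 4.1 = 604 N.

F ≈ 604 N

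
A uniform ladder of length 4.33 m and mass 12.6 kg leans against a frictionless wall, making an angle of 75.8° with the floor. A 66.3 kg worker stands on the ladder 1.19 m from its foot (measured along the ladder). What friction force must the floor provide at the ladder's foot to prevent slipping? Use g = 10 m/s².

f ≈ 62 N

Take moments about the foot of the ladder.
Ladder weight 12.6×10 = 126 N acts at 2.165 m along the ladder; its horizontal arm is 2.165·cos75.8° = 0.5311 m → τ = 66.92 N·m clockwise.
Worker: 66.3×10 = 663 N at 1.19 m → arm 0.2919 m → τ = 193.5 N·m clockwise.
Wall normal N acts horizontally at the top; its moment arm is the height L sinθ = 4.33·sin75.8° = 4.198 m, counterclockwise.
Balancing moments: N × 4.198 = 260.4, giving N = 62 N.
ΣFx = 0: friction at the foot balances the wall's push, so f = N_wall = 62 N.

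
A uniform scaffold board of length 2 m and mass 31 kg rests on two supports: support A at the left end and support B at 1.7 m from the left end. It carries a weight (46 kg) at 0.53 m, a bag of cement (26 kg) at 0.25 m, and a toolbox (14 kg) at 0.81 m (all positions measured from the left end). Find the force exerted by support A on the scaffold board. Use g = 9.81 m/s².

Taking torques about support B:
Beam weight: 31 × 9.81 = 304.1 N down at 1 m → arm 0.7 m, τ = 304.1 × 0.7 = 212.9 N·m counterclockwise.
Weight: 46 × 9.81 = 451.3 N down at 0.53 m → arm 1.17 m, τ = 451.3 × 1.17 = 528 N·m counterclockwise.
Bag of cement: 26 × 9.81 = 255.1 N down at 0.25 m → arm 1.45 m, τ = 255.1 × 1.45 = 369.9 N·m counterclockwise.
Toolbox: 14 × 9.81 = 137.3 N down at 0.81 m → arm 0.89 m, τ = 137.3 × 0.89 = 122.2 N·m counterclockwise.
Net load moment about support B = 1233 N·m counterclockwise.
Reaction R at support A is upward at 0 m, arm 1.7 m → moment R × 1.7 clockwise.
For rotational equilibrium, R × 1.7 = 1233, so R = 725 N.

R_A ≈ 725 N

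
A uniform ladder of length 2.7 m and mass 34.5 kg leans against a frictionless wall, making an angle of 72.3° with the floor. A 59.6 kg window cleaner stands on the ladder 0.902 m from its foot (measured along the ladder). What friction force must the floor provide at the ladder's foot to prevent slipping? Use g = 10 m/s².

f ≈ 119 N

Choose the foot of the ladder as the axis so the floor normal and friction both act there and drop out.
Ladder weight 34.5×10 = 345 N acts at 1.35 m along the ladder; its horizontal arm is 1.35·cos72.3° = 0.4104 m → τ = 141.6 N·m clockwise.
Window cleaner: 59.6×10 = 596 N at 0.902 m → arm 0.2742 m → τ = 163.4 N·m clockwise.
Wall normal N acts horizontally at the top; its moment arm is the height L sinθ = 2.7·sin72.3° = 2.572 m, counterclockwise.
Balancing moments: N × 2.572 = 305, giving N = 119 N.
ΣFx = 0: friction at the foot balances the wall's push, so f = N_wall = 119 N.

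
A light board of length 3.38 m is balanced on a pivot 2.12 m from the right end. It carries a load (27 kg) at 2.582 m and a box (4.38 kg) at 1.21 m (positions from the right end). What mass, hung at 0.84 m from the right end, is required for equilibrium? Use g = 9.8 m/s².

Take moments about the pivot (at 2.12 m from the right end).
Load: 27 × 9.8 = 264.6 N down at 2.582 m → arm 0.462 m, τ = 264.6 × 0.462 = 122.2 N·m counterclockwise.
Box: 4.38 × 9.8 = 42.92 N down at 1.21 m → arm 0.91 m, τ = 42.92 × 0.91 = 39.06 N·m clockwise.
Net moment of known loads = 83.14 N·m counterclockwise.
An unknown mass m at 0.84 m has arm 1.28 m; its moment is m·g·1.28 clockwise.
Setting net torque to zero: m × 9.8 × 1.28 = 83.14 → m = 83.14 / (9.8 × 1.28) = 6.63 kg.

m ≈ 6.63 kg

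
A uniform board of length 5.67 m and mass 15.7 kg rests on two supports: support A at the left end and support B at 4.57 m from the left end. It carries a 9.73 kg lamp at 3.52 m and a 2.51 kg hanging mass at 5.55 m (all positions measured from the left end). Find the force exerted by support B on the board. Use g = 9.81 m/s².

R_B ≈ 199 N

Sum moments about support A (its reaction then has zero moment arm).
Beam weight: 15.7 × 9.81 = 154 N down at 2.835 m → arm 2.835 m, τ = 154 × 2.835 = 436.6 N·m clockwise.
Lamp: 9.73 × 9.81 = 95.45 N down at 3.52 m → arm 3.52 m, τ = 95.45 × 3.52 = 336 N·m clockwise.
Hanging mass: 2.51 × 9.81 = 24.62 N down at 5.55 m → arm 5.55 m, τ = 24.62 × 5.55 = 136.6 N·m clockwise.
Net load moment about support A = 909.2 N·m clockwise.
Reaction R at support B is upward at 4.57 m, arm 4.57 m → moment R × 4.57 counterclockwise.
Balancing moments: R × 4.57 = 909.2, giving R = 199 N.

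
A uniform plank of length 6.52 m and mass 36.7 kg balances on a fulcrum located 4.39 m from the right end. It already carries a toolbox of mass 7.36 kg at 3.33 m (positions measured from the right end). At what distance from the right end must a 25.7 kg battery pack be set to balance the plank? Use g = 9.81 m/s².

Choose the fulcrum (at 4.39 m from the right end) as the axis so the support reaction has zero arm there.
Beam weight: 36.7 × 9.81 = 360 N down at 3.26 m → arm 1.13 m, τ = 360 × 1.13 = 406.8 N·m clockwise.
Toolbox: 7.36 × 9.81 = 72.2 N down at 3.33 m → arm 1.06 m, τ = 72.2 × 1.06 = 76.53 N·m clockwise.
Net moment of existing loads = 483.3 N·m clockwise.
The battery pack weighs 25.7 × 9.81 = 252.1 N and must supply an equal counterclockwise moment, so its lever arm about the fulcrum is 483.3 / 252.1 = 1.92 m.
That puts it at 4.39 + 1.92 = 6.31 m from the right end.

x ≈ 6.31 m from the right end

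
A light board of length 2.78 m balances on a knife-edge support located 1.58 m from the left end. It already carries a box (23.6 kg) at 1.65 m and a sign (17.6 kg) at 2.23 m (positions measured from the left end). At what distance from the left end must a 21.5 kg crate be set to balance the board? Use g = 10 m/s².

Choose the knife-edge support (at 1.58 m from the left end) as the axis so the support reaction has zero arm there.
Box: 23.6 × 10 = 236 N down at 1.65 m → arm 0.07 m, τ = 236 × 0.07 = 16.52 N·m clockwise.
Sign: 17.6 × 10 = 176 N down at 2.23 m → arm 0.65 m, τ = 176 × 0.65 = 114.4 N·m clockwise.
Net moment of existing loads = 130.9 N·m clockwise.
The crate weighs 21.5 × 10 = 215 N and must supply an equal counterclockwise moment, so its lever arm about the knife-edge support is 130.9 / 215 = 0.609 m.
That puts it at 1.58 − 0.609 = 0.971 m from the left end.

x ≈ 0.971 m from the left end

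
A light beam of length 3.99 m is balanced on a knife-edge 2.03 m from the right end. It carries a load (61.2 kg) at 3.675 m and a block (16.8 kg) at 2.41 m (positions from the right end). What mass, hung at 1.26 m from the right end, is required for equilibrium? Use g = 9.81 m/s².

Sum moments about the knife-edge (at 2.03 m from the right end) (the support reaction has zero arm there).
Load: 61.2 × 9.81 = 600.4 N down at 3.675 m → arm 1.645 m, τ = 600.4 × 1.645 = 987.7 N·m counterclockwise.
Block: 16.8 × 9.81 = 164.8 N down at 2.41 m → arm 0.38 m, τ = 164.8 × 0.38 = 62.62 N·m counterclockwise.
Net moment of known loads = 1050 N·m counterclockwise.
An unknown mass m at 1.26 m has arm 0.77 m; its moment is m·g·0.77 clockwise.
For rotational equilibrium, m × 9.81 × 0.77 = 1050, so m = 1050 / (9.81 × 0.77) = 139 kg.

m ≈ 139 kg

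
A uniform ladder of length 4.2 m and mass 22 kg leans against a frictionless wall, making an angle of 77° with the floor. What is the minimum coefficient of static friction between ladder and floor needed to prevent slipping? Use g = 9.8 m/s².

Choose the foot of the ladder as the axis so the floor normal and friction both act there and drop out.
Ladder weight 22×9.8 = 215.6 N acts at 2.1 m along the ladder; its horizontal arm is 2.1·cos77° = 0.4724 m → τ = 101.8 N·m clockwise.
Wall normal N acts horizontally at the top; its moment arm is the height L sinθ = 4.2·sin77° = 4.092 m, counterclockwise.
Balancing moments: N × 4.092 = 101.8, giving N = 24.88 N.
ΣFx = 0 ⇒ f = N_wall = 24.88 N. ΣFy = 0 ⇒ N_floor = 215.6 N.
μ_min = f / N_floor = 24.88 / 215.6 = 0.115.

μ_min ≈ 0.115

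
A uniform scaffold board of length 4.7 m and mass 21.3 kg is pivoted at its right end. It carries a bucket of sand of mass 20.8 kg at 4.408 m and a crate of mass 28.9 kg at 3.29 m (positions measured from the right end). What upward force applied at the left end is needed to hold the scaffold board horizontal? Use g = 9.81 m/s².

F ≈ 494 N

About the right end:
Beam weight: 21.3 × 9.81 = 209 N down at 2.35 m → arm 2.35 m, τ = 209 × 2.35 = 491.2 N·m counterclockwise.
Bucket of sand: 20.8 × 9.81 = 204 N down at 4.408 m → arm 4.408 m, τ = 204 × 4.408 = 899.2 N·m counterclockwise.
Crate: 28.9 × 9.81 = 283.5 N down at 3.29 m → arm 3.29 m, τ = 283.5 × 3.29 = 932.7 N·m counterclockwise.
Net moment of the loads = 2323 N·m counterclockwise.
The upward force F acts at the left end, arm 4.7 m, giving F × 4.7 clockwise.
For rotational equilibrium, F × 4.7 = 2323, so F = 2323 / 4.7 = 494 N.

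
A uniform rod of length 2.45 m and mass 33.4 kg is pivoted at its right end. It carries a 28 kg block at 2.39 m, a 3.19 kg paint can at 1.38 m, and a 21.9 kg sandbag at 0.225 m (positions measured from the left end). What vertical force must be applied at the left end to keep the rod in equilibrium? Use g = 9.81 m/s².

F ≈ 379 N

Choose the right end as the axis so the unknown pivot reaction has zero arm there.
Beam weight: 33.4 × 9.81 = 327.7 N down at 1.225 m → arm 1.225 m, τ = 327.7 × 1.225 = 401.4 N·m counterclockwise.
Block: 28 × 9.81 = 274.7 N down at 2.39 m → arm 0.06 m, τ = 274.7 × 0.06 = 16.48 N·m counterclockwise.
Paint can: 3.19 × 9.81 = 31.29 N down at 1.38 m → arm 1.07 m, τ = 31.29 × 1.07 = 33.48 N·m counterclockwise.
Sandbag: 21.9 × 9.81 = 214.8 N down at 0.225 m → arm 2.225 m, τ = 214.8 × 2.225 = 477.9 N·m counterclockwise.
Net moment of the loads = 929.3 N·m counterclockwise.
The upward force F acts at the left end, arm 2.45 m, giving F × 2.45 clockwise.
Balancing moments: F × 2.45 = 929.3, giving F = 929.3 / 2.45 = 379 N.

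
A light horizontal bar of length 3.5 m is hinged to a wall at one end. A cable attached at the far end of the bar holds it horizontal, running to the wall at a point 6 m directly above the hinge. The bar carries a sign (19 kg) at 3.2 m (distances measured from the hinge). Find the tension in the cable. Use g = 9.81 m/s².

Take moments about the hinge.
Sign: 19 × 9.81 = 186.4 N down at 3.2 m → arm 3.2 m, τ = 186.4 × 3.2 = 596.5 N·m clockwise.
Total clockwise load moment = 596.5 N·m.
The cable tension T acts at 3.5 m; only its component perpendicular to the bar, T sinθ, produces torque. sinθ = h/√(h²+d²) = 6/√(6²+3.5²) = 0.8638.
Στ = 0 ⇒ T × 3.5 × 0.8638 = 596.5 ⇒ T = 596.5 / 3.023 = 197 N.

T ≈ 197 N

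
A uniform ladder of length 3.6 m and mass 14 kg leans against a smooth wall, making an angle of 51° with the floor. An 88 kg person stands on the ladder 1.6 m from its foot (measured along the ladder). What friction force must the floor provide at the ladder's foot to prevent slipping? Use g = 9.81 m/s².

Choose the foot of the ladder as the axis so the floor normal and friction both act there and drop out.
Ladder weight 14×9.81 = 137.3 N acts at 1.8 m along the ladder; its horizontal arm is 1.8·cos51° = 1.133 m → τ = 155.6 N·m clockwise.
Person: 88×9.81 = 863.3 N at 1.6 m → arm 1.007 m → τ = 869.3 N·m clockwise.
Wall normal N acts horizontally at the top; its moment arm is the height L sinθ = 3.6·sin51° = 2.798 m, counterclockwise.
Στ = 0 ⇒ N × 2.798 = 1025 ⇒ N = 366 N.
ΣFx = 0: friction at the foot balances the wall's push, so f = N_wall = 366 N.

f ≈ 366 N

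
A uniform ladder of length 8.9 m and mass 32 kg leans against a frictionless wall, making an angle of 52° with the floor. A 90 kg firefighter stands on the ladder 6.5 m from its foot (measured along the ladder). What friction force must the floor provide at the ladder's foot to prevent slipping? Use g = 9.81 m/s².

f ≈ 626 N

Sum moments about the foot of the ladder (the floor normal and friction both act there and drop out).
Ladder weight 32×9.81 = 313.9 N acts at 4.45 m along the ladder; its horizontal arm is 4.45·cos52° = 2.74 m → τ = 860.1 N·m clockwise.
Firefighter: 90×9.81 = 882.9 N at 6.5 m → arm 4.002 m → τ = 3533 N·m clockwise.
Wall normal N acts horizontally at the top; its moment arm is the height L sinθ = 8.9·sin52° = 7.013 m, counterclockwise.
Balancing moments: N × 7.013 = 4393, giving N = 626 N.
ΣFx = 0: friction at the foot balances the wall's push, so f = N_wall = 626 N.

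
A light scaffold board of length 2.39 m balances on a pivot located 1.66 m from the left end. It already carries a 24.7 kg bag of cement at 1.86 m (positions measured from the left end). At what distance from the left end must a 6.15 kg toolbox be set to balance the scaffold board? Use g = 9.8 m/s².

Taking torques about the pivot (at 1.66 m from the left end):
Bag of cement: 24.7 × 9.8 = 242.1 N down at 1.86 m → arm 0.2 m, τ = 242.1 × 0.2 = 48.42 N·m clockwise.
Net moment of existing loads = 48.42 N·m clockwise.
The toolbox weighs 6.15 × 9.8 = 60.27 N and must supply an equal counterclockwise moment, so its lever arm about the pivot is 48.42 / 60.27 = 0.803 m.
That puts it at 1.66 − 0.803 = 0.857 m from the left end.

x ≈ 0.857 m from the left end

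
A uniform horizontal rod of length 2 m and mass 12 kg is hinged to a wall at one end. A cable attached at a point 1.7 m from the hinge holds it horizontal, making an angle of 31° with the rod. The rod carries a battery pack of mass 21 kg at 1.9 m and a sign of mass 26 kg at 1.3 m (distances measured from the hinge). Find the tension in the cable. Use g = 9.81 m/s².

Choose the hinge as the axis so the unknown hinge reaction has zero arm there.
Beam weight: 12 × 9.81 = 117.7 N down at 1 m → arm 1 m, τ = 117.7 × 1 = 117.7 N·m clockwise.
Battery pack: 21 × 9.81 = 206 N down at 1.9 m → arm 1.9 m, τ = 206 × 1.9 = 391.4 N·m clockwise.
Sign: 26 × 9.81 = 255.1 N down at 1.3 m → arm 1.3 m, τ = 255.1 × 1.3 = 331.6 N·m clockwise.
Total clockwise load moment = 840.7 N·m.
The cable tension T acts at 1.7 m; only its component perpendicular to the rod, T sinθ, produces torque. sin 31° = 0.515.
Balancing moments: T × 1.7 × 0.515 = 840.7, giving T = 840.7 / 0.8755 = 960 N.

T ≈ 960 N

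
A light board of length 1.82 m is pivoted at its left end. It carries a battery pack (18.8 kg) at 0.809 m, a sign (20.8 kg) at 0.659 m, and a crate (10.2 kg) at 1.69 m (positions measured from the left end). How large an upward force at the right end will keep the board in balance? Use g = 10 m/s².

Choose the left end as the axis so the unknown pivot reaction has zero arm there.
Battery pack: 18.8 × 10 = 188 N down at 0.809 m → arm 0.809 m, τ = 188 × 0.809 = 152.1 N·m clockwise.
Sign: 20.8 × 10 = 208 N down at 0.659 m → arm 0.659 m, τ = 208 × 0.659 = 137.1 N·m clockwise.
Crate: 10.2 × 10 = 102 N down at 1.69 m → arm 1.69 m, τ = 102 × 1.69 = 172.4 N·m clockwise.
Net moment of the loads = 461.6 N·m clockwise.
The upward force F acts at the right end, arm 1.82 m, giving F × 1.82 counterclockwise.
For rotational equilibrium, F × 1.82 = 461.6, so F = 461.6 / 1.82 = 254 N.

F ≈ 254 N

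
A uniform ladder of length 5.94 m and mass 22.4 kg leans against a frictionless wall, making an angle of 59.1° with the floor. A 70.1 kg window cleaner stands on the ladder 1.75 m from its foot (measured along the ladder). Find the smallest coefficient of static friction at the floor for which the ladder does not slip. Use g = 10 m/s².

μ_min ≈ 0.206

Taking torques about the foot of the ladder:
Ladder weight 22.4×10 = 224 N acts at 2.97 m along the ladder; its horizontal arm is 2.97·cos59.1° = 1.525 m → τ = 341.6 N·m clockwise.
Window cleaner: 70.1×10 = 701 N at 1.75 m → arm 0.8987 m → τ = 630 N·m clockwise.
Wall normal N acts horizontally at the top; its moment arm is the height L sinθ = 5.94·sin59.1° = 5.097 m, counterclockwise.
For rotational equilibrium, N × 5.097 = 971.6, so N = 190.6 N.
ΣFx = 0 ⇒ f = N_wall = 190.6 N. ΣFy = 0 ⇒ N_floor = 925 N.
μ_min = f / N_floor = 190.6 / 925 = 0.206.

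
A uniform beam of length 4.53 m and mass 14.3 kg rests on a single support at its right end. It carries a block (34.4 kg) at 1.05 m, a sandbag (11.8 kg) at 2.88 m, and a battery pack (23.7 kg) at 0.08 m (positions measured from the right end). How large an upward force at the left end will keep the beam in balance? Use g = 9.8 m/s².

F ≈ 226 N

Sum moments about the right end (the unknown pivot reaction has zero arm there).
Beam weight: 14.3 × 9.8 = 140.1 N down at 2.265 m → arm 2.265 m, τ = 140.1 × 2.265 = 317.3 N·m counterclockwise.
Block: 34.4 × 9.8 = 337.1 N down at 1.05 m → arm 1.05 m, τ = 337.1 × 1.05 = 354 N·m counterclockwise.
Sandbag: 11.8 × 9.8 = 115.6 N down at 2.88 m → arm 2.88 m, τ = 115.6 × 2.88 = 332.9 N·m counterclockwise.
Battery pack: 23.7 × 9.8 = 232.3 N down at 0.08 m → arm 0.08 m, τ = 232.3 × 0.08 = 18.58 N·m counterclockwise.
Net moment of the loads = 1023 N·m counterclockwise.
The upward force F acts at the left end, arm 4.53 m, giving F × 4.53 clockwise.
Στ = 0 ⇒ F × 4.53 = 1023 ⇒ F = 1023 / 4.53 = 226 N.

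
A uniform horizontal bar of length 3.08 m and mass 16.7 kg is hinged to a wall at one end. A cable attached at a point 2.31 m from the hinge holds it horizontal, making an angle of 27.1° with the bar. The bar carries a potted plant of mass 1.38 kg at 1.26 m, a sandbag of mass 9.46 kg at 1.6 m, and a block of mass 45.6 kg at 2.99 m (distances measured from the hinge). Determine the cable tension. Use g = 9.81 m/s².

T ≈ 1670 N

Taking torques about the hinge:
Beam weight: 16.7 × 9.81 = 163.8 N down at 1.54 m → arm 1.54 m, τ = 163.8 × 1.54 = 252.3 N·m clockwise.
Potted plant: 1.38 × 9.81 = 13.54 N down at 1.26 m → arm 1.26 m, τ = 13.54 × 1.26 = 17.06 N·m clockwise.
Sandbag: 9.46 × 9.81 = 92.8 N down at 1.6 m → arm 1.6 m, τ = 92.8 × 1.6 = 148.5 N·m clockwise.
Block: 45.6 × 9.81 = 447.3 N down at 2.99 m → arm 2.99 m, τ = 447.3 × 2.99 = 1337 N·m clockwise.
Total clockwise load moment = 1755 N·m.
The cable tension T acts at 2.31 m; only its component perpendicular to the bar, T sinθ, produces torque. sin 27.1° = 0.4555.
For rotational equilibrium, T × 2.31 × 0.4555 = 1755, so T = 1755 / 1.052 = 1670 N.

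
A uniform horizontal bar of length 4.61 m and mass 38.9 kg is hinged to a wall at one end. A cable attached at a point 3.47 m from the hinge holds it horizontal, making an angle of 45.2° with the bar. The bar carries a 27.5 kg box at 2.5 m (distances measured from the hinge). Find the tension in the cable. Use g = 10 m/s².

Take moments about the hinge.
Beam weight: 38.9 × 10 = 389 N down at 2.305 m → arm 2.305 m, τ = 389 × 2.305 = 896.6 N·m clockwise.
Box: 27.5 × 10 = 275 N down at 2.5 m → arm 2.5 m, τ = 275 × 2.5 = 687.5 N·m clockwise.
Total clockwise load moment = 1584 N·m.
The cable tension T acts at 3.47 m; only its component perpendicular to the bar, T sinθ, produces torque. sin 45.2° = 0.7096.
Balancing moments: T × 3.47 × 0.7096 = 1584, giving T = 1584 / 2.462 = 643 N.

T ≈ 643 N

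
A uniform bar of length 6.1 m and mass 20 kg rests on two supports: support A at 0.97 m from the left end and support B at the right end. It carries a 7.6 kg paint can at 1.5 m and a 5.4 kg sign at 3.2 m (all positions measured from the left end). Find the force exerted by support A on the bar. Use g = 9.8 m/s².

R_A ≈ 213 N

About support B:
Beam weight: 20 × 9.8 = 196 N down at 3.05 m → arm 3.05 m, τ = 196 × 3.05 = 597.8 N·m counterclockwise.
Paint can: 7.6 × 9.8 = 74.48 N down at 1.5 m → arm 4.6 m, τ = 74.48 × 4.6 = 342.6 N·m counterclockwise.
Sign: 5.4 × 9.8 = 52.92 N down at 3.2 m → arm 2.9 m, τ = 52.92 × 2.9 = 153.5 N·m counterclockwise.
Net load moment about support B = 1094 N·m counterclockwise.
Reaction R at support A is upward at 0.97 m, arm 5.13 m → moment R × 5.13 clockwise.
Balancing moments: R × 5.13 = 1094, giving R = 213 N.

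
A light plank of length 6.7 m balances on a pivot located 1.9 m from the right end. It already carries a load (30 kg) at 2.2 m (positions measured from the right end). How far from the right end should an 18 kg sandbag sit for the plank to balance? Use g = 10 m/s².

x ≈ 1.4 m from the right end

About the pivot (at 1.9 m from the right end):
Load: 30 × 10 = 300 N down at 2.2 m → arm 0.3 m, τ = 300 × 0.3 = 90 N·m counterclockwise.
Net moment of existing loads = 90 N·m counterclockwise.
The sandbag weighs 18 × 10 = 180 N and must supply an equal clockwise moment, so its lever arm about the pivot is 90 / 180 = 0.5 m.
That puts it at 1.9 − 0.5 = 1.4 m from the right end.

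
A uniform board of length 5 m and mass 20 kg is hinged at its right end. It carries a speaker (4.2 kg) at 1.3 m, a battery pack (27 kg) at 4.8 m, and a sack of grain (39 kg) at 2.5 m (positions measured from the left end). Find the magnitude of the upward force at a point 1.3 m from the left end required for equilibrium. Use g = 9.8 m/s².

F ≈ 446 N

Sum moments about the right end (the unknown pivot reaction has zero arm there).
Beam weight: 20 × 9.8 = 196 N down at 2.5 m → arm 2.5 m, τ = 196 × 2.5 = 490 N·m counterclockwise.
Speaker: 4.2 × 9.8 = 41.16 N down at 1.3 m → arm 3.7 m, τ = 41.16 × 3.7 = 152.3 N·m counterclockwise.
Battery pack: 27 × 9.8 = 264.6 N down at 4.8 m → arm 0.2 m, τ = 264.6 × 0.2 = 52.92 N·m counterclockwise.
Sack of grain: 39 × 9.8 = 382.2 N down at 2.5 m → arm 2.5 m, τ = 382.2 × 2.5 = 955.5 N·m counterclockwise.
Net moment of the loads = 1651 N·m counterclockwise.
The upward force F acts at a point 1.3 m from the left end, arm 3.7 m, giving F × 3.7 clockwise.
Balancing moments: F × 3.7 = 1651, giving F = 1651 / 3.7 = 446 N.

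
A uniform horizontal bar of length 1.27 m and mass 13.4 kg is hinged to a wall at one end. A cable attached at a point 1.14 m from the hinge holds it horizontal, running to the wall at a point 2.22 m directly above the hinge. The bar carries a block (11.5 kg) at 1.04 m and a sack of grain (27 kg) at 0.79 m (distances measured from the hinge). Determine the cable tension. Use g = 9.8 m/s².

T ≈ 404 N

Take moments about the hinge.
Beam weight: 13.4 × 9.8 = 131.3 N down at 0.635 m → arm 0.635 m, τ = 131.3 × 0.635 = 83.38 N·m clockwise.
Block: 11.5 × 9.8 = 112.7 N down at 1.04 m → arm 1.04 m, τ = 112.7 × 1.04 = 117.2 N·m clockwise.
Sack of grain: 27 × 9.8 = 264.6 N down at 0.79 m → arm 0.79 m, τ = 264.6 × 0.79 = 209 N·m clockwise.
Total clockwise load moment = 409.6 N·m.
The cable tension T acts at 1.14 m; only its component perpendicular to the bar, T sinθ, produces torque. sinθ = h/√(h²+d²) = 2.22/√(2.22²+1.14²) = 0.8896.
Στ = 0 ⇒ T × 1.14 × 0.8896 = 409.6 ⇒ T = 409.6 / 1.014 = 404 N.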